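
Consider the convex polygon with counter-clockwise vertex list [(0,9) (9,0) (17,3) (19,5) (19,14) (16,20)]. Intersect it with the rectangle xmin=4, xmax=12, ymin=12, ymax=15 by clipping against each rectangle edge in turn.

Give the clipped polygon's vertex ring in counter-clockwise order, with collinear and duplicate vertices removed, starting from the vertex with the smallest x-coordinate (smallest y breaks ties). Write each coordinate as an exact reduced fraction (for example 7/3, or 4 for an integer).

Clipped polygon: [(48/11,12) (12,12) (12,15) (96/11,15)]

1. After x ≥ 4: [(4,47/4) (4,5) (9,0) (17,3) (19,5) (19,14) (16,20)]
2. After x ≤ 12: [(12,69/4) (4,47/4) (4,5) (9,0) (12,9/8)]
3. After y ≥ 12: [(12,12) (12,69/4) (48/11,12)]
4. After y ≤ 15: [(12,12) (12,15) (96/11,15) (48/11,12)]
5. Canonical ring: [(48/11,12) (12,12) (12,15) (96/11,15)]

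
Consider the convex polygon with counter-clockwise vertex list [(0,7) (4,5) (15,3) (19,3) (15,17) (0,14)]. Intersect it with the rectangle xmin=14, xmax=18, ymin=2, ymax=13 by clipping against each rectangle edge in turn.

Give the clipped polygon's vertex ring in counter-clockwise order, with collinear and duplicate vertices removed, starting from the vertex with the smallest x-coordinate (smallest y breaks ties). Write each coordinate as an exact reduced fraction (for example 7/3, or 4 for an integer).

1. After x ≥ 14: [(14,35/11) (15,3) (19,3) (15,17) (14,84/5)]
2. After x ≤ 18: [(14,35/11) (15,3) (18,3) (18,13/2) (15,17) (14,84/5)]
3. After y ≥ 2: [(14,35/11) (15,3) (18,3) (18,13/2) (15,17) (14,84/5)]
4. After y ≤ 13: [(14,13) (14,35/11) (15,3) (18,3) (18,13/2) (113/7,13)]
5. Canonical ring: [(14,35/11) (15,3) (18,3) (18,13/2) (113/7,13) (14,13)]

Clipped polygon: [(14,35/11) (15,3) (18,3) (18,13/2) (113/7,13) (14,13)]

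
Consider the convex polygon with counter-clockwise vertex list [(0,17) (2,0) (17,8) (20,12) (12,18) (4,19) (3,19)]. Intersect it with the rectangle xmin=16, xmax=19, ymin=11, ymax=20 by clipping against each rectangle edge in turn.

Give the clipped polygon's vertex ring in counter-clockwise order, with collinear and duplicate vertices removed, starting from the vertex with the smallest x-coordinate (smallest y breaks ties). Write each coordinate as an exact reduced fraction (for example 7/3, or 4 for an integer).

Clipped polygon: [(16,11) (19,11) (19,51/4) (16,15)]

1. After x ≥ 16: [(16,112/15) (17,8) (20,12) (16,15)]
2. After x ≤ 19: [(16,112/15) (17,8) (19,32/3) (19,51/4) (16,15)]
3. After y ≥ 11: [(16,11) (19,11) (19,51/4) (16,15)]
4. After y ≤ 20: [(16,11) (19,11) (19,51/4) (16,15)]
5. Canonical ring: [(16,11) (19,11) (19,51/4) (16,15)]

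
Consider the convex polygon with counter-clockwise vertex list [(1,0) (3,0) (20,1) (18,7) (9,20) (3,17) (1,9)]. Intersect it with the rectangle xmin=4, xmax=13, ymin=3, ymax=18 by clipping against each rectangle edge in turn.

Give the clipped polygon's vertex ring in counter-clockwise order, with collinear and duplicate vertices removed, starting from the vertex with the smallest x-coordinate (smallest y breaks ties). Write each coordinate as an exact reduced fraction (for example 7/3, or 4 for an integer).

1. After x ≥ 4: [(4,1/17) (20,1) (18,7) (9,20) (4,35/2)]
2. After x ≤ 13: [(4,1/17) (13,10/17) (13,128/9) (9,20) (4,35/2)]
3. After y ≥ 3: [(4,3) (13,3) (13,128/9) (9,20) (4,35/2)]
4. After y ≤ 18: [(4,3) (13,3) (13,128/9) (135/13,18) (5,18) (4,35/2)]
5. Canonical ring: [(4,3) (13,3) (13,128/9) (135/13,18) (5,18) (4,35/2)]

Clipped polygon: [(4,3) (13,3) (13,128/9) (135/13,18) (5,18) (4,35/2)]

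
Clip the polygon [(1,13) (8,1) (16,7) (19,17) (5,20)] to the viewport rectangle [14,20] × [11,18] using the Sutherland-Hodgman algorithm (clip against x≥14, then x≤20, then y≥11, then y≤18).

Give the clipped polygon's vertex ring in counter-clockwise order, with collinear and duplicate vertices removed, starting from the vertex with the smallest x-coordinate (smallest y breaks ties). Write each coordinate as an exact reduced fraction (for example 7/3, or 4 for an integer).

Clipped polygon: [(14,11) (86/5,11) (19,17) (43/3,18) (14,18)]

1. After x ≥ 14: [(14,11/2) (16,7) (19,17) (14,253/14)]
2. After x ≤ 20: [(14,11/2) (16,7) (19,17) (14,253/14)]
3. After y ≥ 11: [(14,11) (86/5,11) (19,17) (14,253/14)]
4. After y ≤ 18: [(14,18) (14,11) (86/5,11) (19,17) (43/3,18)]
5. Canonical ring: [(14,11) (86/5,11) (19,17) (43/3,18) (14,18)]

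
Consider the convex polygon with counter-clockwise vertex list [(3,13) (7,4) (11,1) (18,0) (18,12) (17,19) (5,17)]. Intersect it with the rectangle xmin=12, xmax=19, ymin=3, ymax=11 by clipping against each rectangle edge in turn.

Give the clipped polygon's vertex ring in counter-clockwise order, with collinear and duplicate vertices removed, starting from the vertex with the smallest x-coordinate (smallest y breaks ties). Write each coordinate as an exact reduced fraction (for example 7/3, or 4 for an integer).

1. After x ≥ 12: [(12,6/7) (18,0) (18,12) (17,19) (12,109/6)]
2. After x ≤ 19: [(12,6/7) (18,0) (18,12) (17,19) (12,109/6)]
3. After y ≥ 3: [(12,3) (18,3) (18,12) (17,19) (12,109/6)]
4. After y ≤ 11: [(12,11) (12,3) (18,3) (18,11)]
5. Canonical ring: [(12,3) (18,3) (18,11) (12,11)]

Clipped polygon: [(12,3) (18,3) (18,11) (12,11)]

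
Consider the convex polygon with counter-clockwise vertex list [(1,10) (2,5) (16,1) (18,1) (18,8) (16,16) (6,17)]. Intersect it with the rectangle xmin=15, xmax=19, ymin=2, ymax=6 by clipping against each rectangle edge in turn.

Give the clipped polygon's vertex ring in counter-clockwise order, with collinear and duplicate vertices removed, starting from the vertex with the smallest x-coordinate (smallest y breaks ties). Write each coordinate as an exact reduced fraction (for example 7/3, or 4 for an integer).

1. After x ≥ 15: [(15,9/7) (16,1) (18,1) (18,8) (16,16) (15,161/10)]
2. After x ≤ 19: [(15,9/7) (16,1) (18,1) (18,8) (16,16) (15,161/10)]
3. After y ≥ 2: [(15,2) (18,2) (18,8) (16,16) (15,161/10)]
4. After y ≤ 6: [(15,6) (15,2) (18,2) (18,6)]
5. Canonical ring: [(15,2) (18,2) (18,6) (15,6)]

Clipped polygon: [(15,2) (18,2) (18,6) (15,6)]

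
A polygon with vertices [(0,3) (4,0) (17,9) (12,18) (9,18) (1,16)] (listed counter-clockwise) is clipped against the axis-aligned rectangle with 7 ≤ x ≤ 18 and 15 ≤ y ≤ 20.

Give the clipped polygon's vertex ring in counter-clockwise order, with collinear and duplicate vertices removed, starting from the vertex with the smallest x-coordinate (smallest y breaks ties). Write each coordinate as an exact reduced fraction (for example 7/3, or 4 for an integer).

1. After x ≥ 7: [(7,27/13) (17,9) (12,18) (9,18) (7,35/2)]
2. After x ≤ 18: [(7,27/13) (17,9) (12,18) (9,18) (7,35/2)]
3. After y ≥ 15: [(7,15) (41/3,15) (12,18) (9,18) (7,35/2)]
4. After y ≤ 20: [(7,15) (41/3,15) (12,18) (9,18) (7,35/2)]
5. Canonical ring: [(7,15) (41/3,15) (12,18) (9,18) (7,35/2)]

Clipped polygon: [(7,15) (41/3,15) (12,18) (9,18) (7,35/2)]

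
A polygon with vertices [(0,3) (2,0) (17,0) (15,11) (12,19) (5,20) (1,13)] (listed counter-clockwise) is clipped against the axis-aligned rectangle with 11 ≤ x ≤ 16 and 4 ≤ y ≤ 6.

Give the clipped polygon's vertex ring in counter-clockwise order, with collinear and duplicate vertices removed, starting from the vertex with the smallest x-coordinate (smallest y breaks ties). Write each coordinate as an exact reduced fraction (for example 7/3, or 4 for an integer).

1. After x ≥ 11: [(11,0) (17,0) (15,11) (12,19) (11,134/7)]
2. After x ≤ 16: [(11,0) (16,0) (16,11/2) (15,11) (12,19) (11,134/7)]
3. After y ≥ 4: [(11,4) (16,4) (16,11/2) (15,11) (12,19) (11,134/7)]
4. After y ≤ 6: [(11,6) (11,4) (16,4) (16,11/2) (175/11,6)]
5. Canonical ring: [(11,4) (16,4) (16,11/2) (175/11,6) (11,6)]

Clipped polygon: [(11,4) (16,4) (16,11/2) (175/11,6) (11,6)]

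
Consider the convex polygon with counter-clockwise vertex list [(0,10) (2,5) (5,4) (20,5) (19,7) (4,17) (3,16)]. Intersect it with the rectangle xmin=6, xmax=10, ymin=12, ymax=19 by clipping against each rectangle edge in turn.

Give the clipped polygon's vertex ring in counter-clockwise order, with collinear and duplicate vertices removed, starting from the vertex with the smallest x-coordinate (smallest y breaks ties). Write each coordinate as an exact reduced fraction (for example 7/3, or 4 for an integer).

Clipped polygon: [(6,12) (10,12) (10,13) (6,47/3)]

1. After x ≥ 6: [(6,61/15) (20,5) (19,7) (6,47/3)]
2. After x ≤ 10: [(6,61/15) (10,13/3) (10,13) (6,47/3)]
3. After y ≥ 12: [(6,12) (10,12) (10,13) (6,47/3)]
4. After y ≤ 19: [(6,12) (10,12) (10,13) (6,47/3)]
5. Canonical ring: [(6,12) (10,12) (10,13) (6,47/3)]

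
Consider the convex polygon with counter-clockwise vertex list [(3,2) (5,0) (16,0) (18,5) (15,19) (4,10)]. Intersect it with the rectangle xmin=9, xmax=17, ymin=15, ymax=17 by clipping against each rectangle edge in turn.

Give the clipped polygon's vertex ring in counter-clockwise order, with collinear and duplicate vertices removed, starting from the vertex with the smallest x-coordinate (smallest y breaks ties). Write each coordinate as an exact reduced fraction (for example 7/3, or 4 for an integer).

1. After x ≥ 9: [(9,0) (16,0) (18,5) (15,19) (9,155/11)]
2. After x ≤ 17: [(9,0) (16,0) (17,5/2) (17,29/3) (15,19) (9,155/11)]
3. After y ≥ 15: [(111/7,15) (15,19) (91/9,15)]
4. After y ≤ 17: [(111/7,15) (108/7,17) (113/9,17) (91/9,15)]
5. Canonical ring: [(91/9,15) (111/7,15) (108/7,17) (113/9,17)]

Clipped polygon: [(91/9,15) (111/7,15) (108/7,17) (113/9,17)]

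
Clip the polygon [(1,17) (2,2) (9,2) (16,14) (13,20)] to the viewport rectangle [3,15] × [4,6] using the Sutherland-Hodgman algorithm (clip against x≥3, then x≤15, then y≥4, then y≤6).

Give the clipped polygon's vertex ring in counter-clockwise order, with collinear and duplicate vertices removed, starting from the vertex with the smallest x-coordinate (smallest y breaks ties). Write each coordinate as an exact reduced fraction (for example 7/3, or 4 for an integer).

1. After x ≥ 3: [(3,35/2) (3,2) (9,2) (16,14) (13,20)]
2. After x ≤ 15: [(3,35/2) (3,2) (9,2) (15,86/7) (15,16) (13,20)]
3. After y ≥ 4: [(3,35/2) (3,4) (61/6,4) (15,86/7) (15,16) (13,20)]
4. After y ≤ 6: [(3,6) (3,4) (61/6,4) (34/3,6)]
5. Canonical ring: [(3,4) (61/6,4) (34/3,6) (3,6)]

Clipped polygon: [(3,4) (61/6,4) (34/3,6) (3,6)]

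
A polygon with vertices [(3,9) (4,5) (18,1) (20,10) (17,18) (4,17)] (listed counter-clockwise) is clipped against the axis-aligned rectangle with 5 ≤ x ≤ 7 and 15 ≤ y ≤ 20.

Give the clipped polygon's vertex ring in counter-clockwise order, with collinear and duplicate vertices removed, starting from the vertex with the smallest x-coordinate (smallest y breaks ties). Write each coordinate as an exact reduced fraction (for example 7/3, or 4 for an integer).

Clipped polygon: [(5,15) (7,15) (7,224/13) (5,222/13)]

1. After x ≥ 5: [(5,33/7) (18,1) (20,10) (17,18) (5,222/13)]
2. After x ≤ 7: [(5,33/7) (7,29/7) (7,224/13) (5,222/13)]
3. After y ≥ 15: [(5,15) (7,15) (7,224/13) (5,222/13)]
4. After y ≤ 20: [(5,15) (7,15) (7,224/13) (5,222/13)]
5. Canonical ring: [(5,15) (7,15) (7,224/13) (5,222/13)]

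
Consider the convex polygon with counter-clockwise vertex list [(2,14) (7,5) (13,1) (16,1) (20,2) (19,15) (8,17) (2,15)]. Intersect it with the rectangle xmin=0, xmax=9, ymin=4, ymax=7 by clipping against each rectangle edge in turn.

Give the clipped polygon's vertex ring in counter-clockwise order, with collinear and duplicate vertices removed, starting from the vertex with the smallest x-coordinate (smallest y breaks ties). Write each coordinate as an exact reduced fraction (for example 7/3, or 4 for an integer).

1. After x ≥ 0: [(2,14) (7,5) (13,1) (16,1) (20,2) (19,15) (8,17) (2,15)]
2. After x ≤ 9: [(2,14) (7,5) (9,11/3) (9,185/11) (8,17) (2,15)]
3. After y ≥ 4: [(2,14) (7,5) (17/2,4) (9,4) (9,185/11) (8,17) (2,15)]
4. After y ≤ 7: [(53/9,7) (7,5) (17/2,4) (9,4) (9,7)]
5. Canonical ring: [(53/9,7) (7,5) (17/2,4) (9,4) (9,7)]

Clipped polygon: [(53/9,7) (7,5) (17/2,4) (9,4) (9,7)]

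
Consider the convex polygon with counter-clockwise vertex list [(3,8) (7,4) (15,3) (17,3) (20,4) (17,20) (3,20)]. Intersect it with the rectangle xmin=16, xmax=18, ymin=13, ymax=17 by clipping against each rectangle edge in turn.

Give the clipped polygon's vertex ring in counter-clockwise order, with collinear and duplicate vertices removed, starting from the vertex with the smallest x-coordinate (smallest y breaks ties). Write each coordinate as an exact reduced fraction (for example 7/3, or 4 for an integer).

1. After x ≥ 16: [(16,3) (17,3) (20,4) (17,20) (16,20)]
2. After x ≤ 18: [(16,3) (17,3) (18,10/3) (18,44/3) (17,20) (16,20)]
3. After y ≥ 13: [(16,13) (18,13) (18,44/3) (17,20) (16,20)]
4. After y ≤ 17: [(16,17) (16,13) (18,13) (18,44/3) (281/16,17)]
5. Canonical ring: [(16,13) (18,13) (18,44/3) (281/16,17) (16,17)]

Clipped polygon: [(16,13) (18,13) (18,44/3) (281/16,17) (16,17)]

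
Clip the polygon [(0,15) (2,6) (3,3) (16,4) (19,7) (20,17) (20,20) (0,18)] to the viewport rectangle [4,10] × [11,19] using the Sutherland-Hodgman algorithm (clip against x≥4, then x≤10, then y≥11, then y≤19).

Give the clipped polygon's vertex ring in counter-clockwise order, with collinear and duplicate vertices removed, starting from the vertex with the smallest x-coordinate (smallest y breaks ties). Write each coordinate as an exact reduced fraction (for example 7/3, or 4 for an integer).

Clipped polygon: [(4,11) (10,11) (10,19) (4,92/5)]

1. After x ≥ 4: [(4,40/13) (16,4) (19,7) (20,17) (20,20) (4,92/5)]
2. After x ≤ 10: [(4,40/13) (10,46/13) (10,19) (4,92/5)]
3. After y ≥ 11: [(4,11) (10,11) (10,19) (4,92/5)]
4. After y ≤ 19: [(4,11) (10,11) (10,19) (4,92/5)]
5. Canonical ring: [(4,11) (10,11) (10,19) (4,92/5)]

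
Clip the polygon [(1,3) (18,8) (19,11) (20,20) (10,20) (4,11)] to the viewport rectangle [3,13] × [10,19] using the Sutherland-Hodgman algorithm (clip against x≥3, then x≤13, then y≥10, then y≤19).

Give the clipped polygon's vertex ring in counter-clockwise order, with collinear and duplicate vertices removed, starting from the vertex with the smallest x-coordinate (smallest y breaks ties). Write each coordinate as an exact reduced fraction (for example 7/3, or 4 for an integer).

Clipped polygon: [(29/8,10) (13,10) (13,19) (28/3,19) (4,11)]

1. After x ≥ 3: [(3,25/3) (3,61/17) (18,8) (19,11) (20,20) (10,20) (4,11)]
2. After x ≤ 13: [(3,25/3) (3,61/17) (13,111/17) (13,20) (10,20) (4,11)]
3. After y ≥ 10: [(29/8,10) (13,10) (13,20) (10,20) (4,11)]
4. After y ≤ 19: [(29/8,10) (13,10) (13,19) (28/3,19) (4,11)]
5. Canonical ring: [(29/8,10) (13,10) (13,19) (28/3,19) (4,11)]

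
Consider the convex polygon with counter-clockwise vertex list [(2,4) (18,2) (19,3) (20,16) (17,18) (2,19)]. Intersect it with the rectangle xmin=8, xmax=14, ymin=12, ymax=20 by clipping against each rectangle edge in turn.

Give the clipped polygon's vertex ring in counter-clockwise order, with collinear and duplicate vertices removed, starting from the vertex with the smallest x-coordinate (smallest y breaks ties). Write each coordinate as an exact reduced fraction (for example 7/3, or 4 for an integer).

Clipped polygon: [(8,12) (14,12) (14,91/5) (8,93/5)]

1. After x ≥ 8: [(8,13/4) (18,2) (19,3) (20,16) (17,18) (8,93/5)]
2. After x ≤ 14: [(8,13/4) (14,5/2) (14,91/5) (8,93/5)]
3. After y ≥ 12: [(8,12) (14,12) (14,91/5) (8,93/5)]
4. After y ≤ 20: [(8,12) (14,12) (14,91/5) (8,93/5)]
5. Canonical ring: [(8,12) (14,12) (14,91/5) (8,93/5)]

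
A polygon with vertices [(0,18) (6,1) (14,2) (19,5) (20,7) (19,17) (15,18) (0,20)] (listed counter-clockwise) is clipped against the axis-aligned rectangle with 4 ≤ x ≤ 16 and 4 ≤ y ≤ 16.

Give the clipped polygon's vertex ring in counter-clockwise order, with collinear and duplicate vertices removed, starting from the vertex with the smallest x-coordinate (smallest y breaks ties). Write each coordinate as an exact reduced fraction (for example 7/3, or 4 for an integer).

1. After x ≥ 4: [(4,20/3) (6,1) (14,2) (19,5) (20,7) (19,17) (15,18) (4,292/15)]
2. After x ≤ 16: [(4,20/3) (6,1) (14,2) (16,16/5) (16,71/4) (15,18) (4,292/15)]
3. After y ≥ 4: [(4,20/3) (84/17,4) (16,4) (16,71/4) (15,18) (4,292/15)]
4. After y ≤ 16: [(4,16) (4,20/3) (84/17,4) (16,4) (16,16)]
5. Canonical ring: [(4,20/3) (84/17,4) (16,4) (16,16) (4,16)]

Clipped polygon: [(4,20/3) (84/17,4) (16,4) (16,16) (4,16)]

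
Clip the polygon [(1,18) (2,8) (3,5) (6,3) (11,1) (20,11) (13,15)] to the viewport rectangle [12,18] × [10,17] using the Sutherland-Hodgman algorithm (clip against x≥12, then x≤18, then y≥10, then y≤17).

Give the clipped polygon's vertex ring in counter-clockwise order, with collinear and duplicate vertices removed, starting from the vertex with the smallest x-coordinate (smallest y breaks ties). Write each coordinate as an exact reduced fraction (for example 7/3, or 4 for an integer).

Clipped polygon: [(12,10) (18,10) (18,85/7) (13,15) (12,61/4)]

1. After x ≥ 12: [(12,61/4) (12,19/9) (20,11) (13,15)]
2. After x ≤ 18: [(12,61/4) (12,19/9) (18,79/9) (18,85/7) (13,15)]
3. After y ≥ 10: [(12,61/4) (12,10) (18,10) (18,85/7) (13,15)]
4. After y ≤ 17: [(12,61/4) (12,10) (18,10) (18,85/7) (13,15)]
5. Canonical ring: [(12,10) (18,10) (18,85/7) (13,15) (12,61/4)]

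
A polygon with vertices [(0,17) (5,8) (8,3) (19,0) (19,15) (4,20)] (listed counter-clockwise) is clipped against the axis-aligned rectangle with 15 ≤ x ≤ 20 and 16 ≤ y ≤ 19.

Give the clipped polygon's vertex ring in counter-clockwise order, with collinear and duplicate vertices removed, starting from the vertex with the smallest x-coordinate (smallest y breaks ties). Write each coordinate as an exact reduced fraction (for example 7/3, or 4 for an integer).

Clipped polygon: [(15,16) (16,16) (15,49/3)]

1. After x ≥ 15: [(15,12/11) (19,0) (19,15) (15,49/3)]
2. After x ≤ 20: [(15,12/11) (19,0) (19,15) (15,49/3)]
3. After y ≥ 16: [(15,16) (16,16) (15,49/3)]
4. After y ≤ 19: [(15,16) (16,16) (15,49/3)]
5. Canonical ring: [(15,16) (16,16) (15,49/3)]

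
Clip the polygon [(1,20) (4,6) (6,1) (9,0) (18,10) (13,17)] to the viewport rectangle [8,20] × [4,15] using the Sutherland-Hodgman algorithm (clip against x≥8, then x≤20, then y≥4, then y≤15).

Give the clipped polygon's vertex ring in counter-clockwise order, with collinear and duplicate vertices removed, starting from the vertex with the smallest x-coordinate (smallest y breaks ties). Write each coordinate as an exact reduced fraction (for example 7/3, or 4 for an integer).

Clipped polygon: [(8,4) (63/5,4) (18,10) (101/7,15) (8,15)]

1. After x ≥ 8: [(8,73/4) (8,1/3) (9,0) (18,10) (13,17)]
2. After x ≤ 20: [(8,73/4) (8,1/3) (9,0) (18,10) (13,17)]
3. After y ≥ 4: [(8,73/4) (8,4) (63/5,4) (18,10) (13,17)]
4. After y ≤ 15: [(8,15) (8,4) (63/5,4) (18,10) (101/7,15)]
5. Canonical ring: [(8,4) (63/5,4) (18,10) (101/7,15) (8,15)]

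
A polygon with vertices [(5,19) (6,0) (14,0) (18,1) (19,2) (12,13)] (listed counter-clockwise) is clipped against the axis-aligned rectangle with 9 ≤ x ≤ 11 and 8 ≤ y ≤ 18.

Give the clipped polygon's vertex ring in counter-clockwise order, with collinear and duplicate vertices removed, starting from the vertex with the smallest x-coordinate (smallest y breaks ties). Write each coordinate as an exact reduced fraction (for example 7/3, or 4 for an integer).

Clipped polygon: [(9,8) (11,8) (11,97/7) (9,109/7)]

1. After x ≥ 9: [(9,109/7) (9,0) (14,0) (18,1) (19,2) (12,13)]
2. After x ≤ 11: [(11,97/7) (9,109/7) (9,0) (11,0)]
3. After y ≥ 8: [(11,8) (11,97/7) (9,109/7) (9,8)]
4. After y ≤ 18: [(11,8) (11,97/7) (9,109/7) (9,8)]
5. Canonical ring: [(9,8) (11,8) (11,97/7) (9,109/7)]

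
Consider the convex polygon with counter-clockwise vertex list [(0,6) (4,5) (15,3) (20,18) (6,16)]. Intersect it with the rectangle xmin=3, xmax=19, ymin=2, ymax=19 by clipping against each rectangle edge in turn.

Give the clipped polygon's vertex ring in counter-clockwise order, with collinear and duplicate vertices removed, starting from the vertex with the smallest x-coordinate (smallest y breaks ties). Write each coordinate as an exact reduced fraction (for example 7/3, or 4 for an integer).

Clipped polygon: [(3,21/4) (4,5) (15,3) (19,15) (19,125/7) (6,16) (3,11)]

1. After x ≥ 3: [(3,11) (3,21/4) (4,5) (15,3) (20,18) (6,16)]
2. After x ≤ 19: [(3,11) (3,21/4) (4,5) (15,3) (19,15) (19,125/7) (6,16)]
3. After y ≥ 2: [(3,11) (3,21/4) (4,5) (15,3) (19,15) (19,125/7) (6,16)]
4. After y ≤ 19: [(3,11) (3,21/4) (4,5) (15,3) (19,15) (19,125/7) (6,16)]
5. Canonical ring: [(3,21/4) (4,5) (15,3) (19,15) (19,125/7) (6,16) (3,11)]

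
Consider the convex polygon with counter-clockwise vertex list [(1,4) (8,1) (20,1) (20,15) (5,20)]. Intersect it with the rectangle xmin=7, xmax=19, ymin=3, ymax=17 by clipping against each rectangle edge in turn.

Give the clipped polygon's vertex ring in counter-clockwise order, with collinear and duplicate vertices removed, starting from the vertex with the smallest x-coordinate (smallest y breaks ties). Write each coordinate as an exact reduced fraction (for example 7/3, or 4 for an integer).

1. After x ≥ 7: [(7,10/7) (8,1) (20,1) (20,15) (7,58/3)]
2. After x ≤ 19: [(7,10/7) (8,1) (19,1) (19,46/3) (7,58/3)]
3. After y ≥ 3: [(7,3) (19,3) (19,46/3) (7,58/3)]
4. After y ≤ 17: [(7,17) (7,3) (19,3) (19,46/3) (14,17)]
5. Canonical ring: [(7,3) (19,3) (19,46/3) (14,17) (7,17)]

Clipped polygon: [(7,3) (19,3) (19,46/3) (14,17) (7,17)]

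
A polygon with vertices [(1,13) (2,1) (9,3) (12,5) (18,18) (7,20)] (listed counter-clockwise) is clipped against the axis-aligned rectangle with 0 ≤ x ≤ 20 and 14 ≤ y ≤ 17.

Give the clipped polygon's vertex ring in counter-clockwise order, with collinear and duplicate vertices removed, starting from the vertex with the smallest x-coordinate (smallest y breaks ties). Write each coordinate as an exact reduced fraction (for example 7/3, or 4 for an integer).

1. After x ≥ 0: [(1,13) (2,1) (9,3) (12,5) (18,18) (7,20)]
2. After x ≤ 20: [(1,13) (2,1) (9,3) (12,5) (18,18) (7,20)]
3. After y ≥ 14: [(13/7,14) (210/13,14) (18,18) (7,20)]
4. After y ≤ 17: [(31/7,17) (13/7,14) (210/13,14) (228/13,17)]
5. Canonical ring: [(13/7,14) (210/13,14) (228/13,17) (31/7,17)]

Clipped polygon: [(13/7,14) (210/13,14) (228/13,17) (31/7,17)]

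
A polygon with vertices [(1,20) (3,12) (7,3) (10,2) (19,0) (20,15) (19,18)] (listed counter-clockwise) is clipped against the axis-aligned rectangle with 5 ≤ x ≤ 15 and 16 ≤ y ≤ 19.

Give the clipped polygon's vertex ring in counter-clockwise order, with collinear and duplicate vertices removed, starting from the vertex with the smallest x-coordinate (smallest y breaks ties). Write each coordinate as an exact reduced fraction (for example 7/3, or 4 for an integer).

1. After x ≥ 5: [(5,176/9) (5,15/2) (7,3) (10,2) (19,0) (20,15) (19,18)]
2. After x ≤ 15: [(15,166/9) (5,176/9) (5,15/2) (7,3) (10,2) (15,8/9)]
3. After y ≥ 16: [(15,16) (15,166/9) (5,176/9) (5,16)]
4. After y ≤ 19: [(15,16) (15,166/9) (10,19) (5,19) (5,16)]
5. Canonical ring: [(5,16) (15,16) (15,166/9) (10,19) (5,19)]

Clipped polygon: [(5,16) (15,16) (15,166/9) (10,19) (5,19)]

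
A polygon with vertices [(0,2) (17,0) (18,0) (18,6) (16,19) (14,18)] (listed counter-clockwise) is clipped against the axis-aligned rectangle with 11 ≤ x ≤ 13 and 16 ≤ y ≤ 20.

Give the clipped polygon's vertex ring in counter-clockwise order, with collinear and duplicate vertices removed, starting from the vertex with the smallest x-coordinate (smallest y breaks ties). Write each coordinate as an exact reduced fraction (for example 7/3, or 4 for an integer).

Clipped polygon: [(49/4,16) (13,16) (13,118/7)]

1. After x ≥ 11: [(11,102/7) (11,12/17) (17,0) (18,0) (18,6) (16,19) (14,18)]
2. After x ≤ 13: [(13,118/7) (11,102/7) (11,12/17) (13,8/17)]
3. After y ≥ 16: [(13,16) (13,118/7) (49/4,16)]
4. After y ≤ 20: [(13,16) (13,118/7) (49/4,16)]
5. Canonical ring: [(49/4,16) (13,16) (13,118/7)]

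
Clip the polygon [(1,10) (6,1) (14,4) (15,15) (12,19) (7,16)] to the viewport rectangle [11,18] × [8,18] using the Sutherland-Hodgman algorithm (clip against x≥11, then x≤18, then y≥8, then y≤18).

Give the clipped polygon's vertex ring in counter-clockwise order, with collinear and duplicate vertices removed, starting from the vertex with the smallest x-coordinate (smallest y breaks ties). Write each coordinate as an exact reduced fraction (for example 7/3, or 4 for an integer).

Clipped polygon: [(11,8) (158/11,8) (15,15) (51/4,18) (11,18)]

1. After x ≥ 11: [(11,23/8) (14,4) (15,15) (12,19) (11,92/5)]
2. After x ≤ 18: [(11,23/8) (14,4) (15,15) (12,19) (11,92/5)]
3. After y ≥ 8: [(11,8) (158/11,8) (15,15) (12,19) (11,92/5)]
4. After y ≤ 18: [(11,18) (11,8) (158/11,8) (15,15) (51/4,18)]
5. Canonical ring: [(11,8) (158/11,8) (15,15) (51/4,18) (11,18)]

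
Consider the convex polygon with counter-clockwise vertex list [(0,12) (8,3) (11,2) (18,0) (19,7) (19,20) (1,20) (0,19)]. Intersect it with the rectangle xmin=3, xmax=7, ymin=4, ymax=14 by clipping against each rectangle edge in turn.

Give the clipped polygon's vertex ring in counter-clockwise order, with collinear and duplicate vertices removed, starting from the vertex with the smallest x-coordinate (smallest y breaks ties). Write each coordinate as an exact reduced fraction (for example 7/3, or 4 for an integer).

1. After x ≥ 3: [(3,69/8) (8,3) (11,2) (18,0) (19,7) (19,20) (3,20)]
2. After x ≤ 7: [(3,69/8) (7,33/8) (7,20) (3,20)]
3. After y ≥ 4: [(3,69/8) (7,33/8) (7,20) (3,20)]
4. After y ≤ 14: [(3,14) (3,69/8) (7,33/8) (7,14)]
5. Canonical ring: [(3,69/8) (7,33/8) (7,14) (3,14)]

Clipped polygon: [(3,69/8) (7,33/8) (7,14) (3,14)]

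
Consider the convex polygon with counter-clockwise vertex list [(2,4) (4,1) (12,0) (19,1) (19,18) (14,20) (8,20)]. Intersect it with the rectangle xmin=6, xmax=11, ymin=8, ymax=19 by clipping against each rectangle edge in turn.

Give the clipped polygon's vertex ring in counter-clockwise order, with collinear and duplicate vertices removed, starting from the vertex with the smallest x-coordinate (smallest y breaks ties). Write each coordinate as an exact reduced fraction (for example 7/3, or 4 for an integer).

Clipped polygon: [(6,8) (11,8) (11,19) (61/8,19) (6,44/3)]

1. After x ≥ 6: [(6,44/3) (6,3/4) (12,0) (19,1) (19,18) (14,20) (8,20)]
2. After x ≤ 11: [(6,44/3) (6,3/4) (11,1/8) (11,20) (8,20)]
3. After y ≥ 8: [(6,44/3) (6,8) (11,8) (11,20) (8,20)]
4. After y ≤ 19: [(61/8,19) (6,44/3) (6,8) (11,8) (11,19)]
5. Canonical ring: [(6,8) (11,8) (11,19) (61/8,19) (6,44/3)]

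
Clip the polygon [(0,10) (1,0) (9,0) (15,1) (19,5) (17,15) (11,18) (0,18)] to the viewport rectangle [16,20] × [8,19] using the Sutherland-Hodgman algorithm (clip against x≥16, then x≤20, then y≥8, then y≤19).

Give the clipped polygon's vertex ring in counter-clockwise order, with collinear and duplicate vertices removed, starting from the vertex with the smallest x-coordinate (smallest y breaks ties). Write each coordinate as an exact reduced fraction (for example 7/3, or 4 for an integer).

Clipped polygon: [(16,8) (92/5,8) (17,15) (16,31/2)]

1. After x ≥ 16: [(16,2) (19,5) (17,15) (16,31/2)]
2. After x ≤ 20: [(16,2) (19,5) (17,15) (16,31/2)]
3. After y ≥ 8: [(16,8) (92/5,8) (17,15) (16,31/2)]
4. After y ≤ 19: [(16,8) (92/5,8) (17,15) (16,31/2)]
5. Canonical ring: [(16,8) (92/5,8) (17,15) (16,31/2)]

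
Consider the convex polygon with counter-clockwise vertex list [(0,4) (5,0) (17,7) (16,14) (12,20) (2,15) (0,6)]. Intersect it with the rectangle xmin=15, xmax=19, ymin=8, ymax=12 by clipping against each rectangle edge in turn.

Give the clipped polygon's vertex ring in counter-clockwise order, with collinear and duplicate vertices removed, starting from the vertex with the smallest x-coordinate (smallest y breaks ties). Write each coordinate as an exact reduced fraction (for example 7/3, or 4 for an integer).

Clipped polygon: [(15,8) (118/7,8) (114/7,12) (15,12)]

1. After x ≥ 15: [(15,35/6) (17,7) (16,14) (15,31/2)]
2. After x ≤ 19: [(15,35/6) (17,7) (16,14) (15,31/2)]
3. After y ≥ 8: [(15,8) (118/7,8) (16,14) (15,31/2)]
4. After y ≤ 12: [(15,12) (15,8) (118/7,8) (114/7,12)]
5. Canonical ring: [(15,8) (118/7,8) (114/7,12) (15,12)]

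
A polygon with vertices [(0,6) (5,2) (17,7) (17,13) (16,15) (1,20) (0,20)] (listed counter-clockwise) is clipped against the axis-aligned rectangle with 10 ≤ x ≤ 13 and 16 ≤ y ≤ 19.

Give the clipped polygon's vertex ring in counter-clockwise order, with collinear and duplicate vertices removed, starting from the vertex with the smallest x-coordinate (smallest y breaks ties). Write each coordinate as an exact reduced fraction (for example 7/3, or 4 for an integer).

Clipped polygon: [(10,16) (13,16) (10,17)]

1. After x ≥ 10: [(10,49/12) (17,7) (17,13) (16,15) (10,17)]
2. After x ≤ 13: [(10,49/12) (13,16/3) (13,16) (10,17)]
3. After y ≥ 16: [(10,16) (13,16) (13,16) (10,17)]
4. After y ≤ 19: [(10,16) (13,16) (13,16) (10,17)]
5. Canonical ring: [(10,16) (13,16) (10,17)]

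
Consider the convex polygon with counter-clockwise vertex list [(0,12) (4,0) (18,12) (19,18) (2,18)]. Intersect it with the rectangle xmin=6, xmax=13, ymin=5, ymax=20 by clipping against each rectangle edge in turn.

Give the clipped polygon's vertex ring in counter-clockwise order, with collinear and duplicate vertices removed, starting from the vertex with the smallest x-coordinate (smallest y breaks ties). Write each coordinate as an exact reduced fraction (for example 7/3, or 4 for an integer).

1. After x ≥ 6: [(6,12/7) (18,12) (19,18) (6,18)]
2. After x ≤ 13: [(6,12/7) (13,54/7) (13,18) (6,18)]
3. After y ≥ 5: [(6,5) (59/6,5) (13,54/7) (13,18) (6,18)]
4. After y ≤ 20: [(6,5) (59/6,5) (13,54/7) (13,18) (6,18)]
5. Canonical ring: [(6,5) (59/6,5) (13,54/7) (13,18) (6,18)]

Clipped polygon: [(6,5) (59/6,5) (13,54/7) (13,18) (6,18)]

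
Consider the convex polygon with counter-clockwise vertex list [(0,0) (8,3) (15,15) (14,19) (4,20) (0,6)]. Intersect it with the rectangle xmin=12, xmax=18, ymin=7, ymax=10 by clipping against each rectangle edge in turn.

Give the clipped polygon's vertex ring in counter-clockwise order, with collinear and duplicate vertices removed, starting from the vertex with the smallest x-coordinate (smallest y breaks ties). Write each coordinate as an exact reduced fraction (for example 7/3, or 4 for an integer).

1. After x ≥ 12: [(12,69/7) (15,15) (14,19) (12,96/5)]
2. After x ≤ 18: [(12,69/7) (15,15) (14,19) (12,96/5)]
3. After y ≥ 7: [(12,69/7) (15,15) (14,19) (12,96/5)]
4. After y ≤ 10: [(12,10) (12,69/7) (145/12,10)]
5. Canonical ring: [(12,69/7) (145/12,10) (12,10)]

Clipped polygon: [(12,69/7) (145/12,10) (12,10)]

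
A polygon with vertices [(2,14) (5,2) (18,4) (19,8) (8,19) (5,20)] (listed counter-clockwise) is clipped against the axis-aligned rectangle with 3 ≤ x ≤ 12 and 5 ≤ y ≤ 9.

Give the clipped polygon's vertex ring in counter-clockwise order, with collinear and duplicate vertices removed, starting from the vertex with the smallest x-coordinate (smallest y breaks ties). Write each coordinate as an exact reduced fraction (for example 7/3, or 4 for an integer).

1. After x ≥ 3: [(3,16) (3,10) (5,2) (18,4) (19,8) (8,19) (5,20)]
2. After x ≤ 12: [(3,16) (3,10) (5,2) (12,40/13) (12,15) (8,19) (5,20)]
3. After y ≥ 5: [(3,16) (3,10) (17/4,5) (12,5) (12,15) (8,19) (5,20)]
4. After y ≤ 9: [(13/4,9) (17/4,5) (12,5) (12,9)]
5. Canonical ring: [(13/4,9) (17/4,5) (12,5) (12,9)]

Clipped polygon: [(13/4,9) (17/4,5) (12,5) (12,9)]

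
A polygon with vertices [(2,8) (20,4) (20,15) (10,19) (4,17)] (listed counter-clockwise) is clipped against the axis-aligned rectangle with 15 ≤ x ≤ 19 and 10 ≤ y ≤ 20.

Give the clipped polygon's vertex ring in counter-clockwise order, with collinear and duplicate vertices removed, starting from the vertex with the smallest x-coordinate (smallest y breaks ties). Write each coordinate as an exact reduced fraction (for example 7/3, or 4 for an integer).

Clipped polygon: [(15,10) (19,10) (19,77/5) (15,17)]

1. After x ≥ 15: [(15,46/9) (20,4) (20,15) (15,17)]
2. After x ≤ 19: [(15,46/9) (19,38/9) (19,77/5) (15,17)]
3. After y ≥ 10: [(15,10) (19,10) (19,77/5) (15,17)]
4. After y ≤ 20: [(15,10) (19,10) (19,77/5) (15,17)]
5. Canonical ring: [(15,10) (19,10) (19,77/5) (15,17)]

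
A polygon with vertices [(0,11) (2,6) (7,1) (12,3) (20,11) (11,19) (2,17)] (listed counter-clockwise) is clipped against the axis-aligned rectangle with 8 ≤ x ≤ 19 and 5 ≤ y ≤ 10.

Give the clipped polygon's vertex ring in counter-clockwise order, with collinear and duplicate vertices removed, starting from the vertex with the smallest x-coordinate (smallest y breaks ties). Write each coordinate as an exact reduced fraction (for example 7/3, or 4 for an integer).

1. After x ≥ 8: [(8,7/5) (12,3) (20,11) (11,19) (8,55/3)]
2. After x ≤ 19: [(8,7/5) (12,3) (19,10) (19,107/9) (11,19) (8,55/3)]
3. After y ≥ 5: [(8,5) (14,5) (19,10) (19,107/9) (11,19) (8,55/3)]
4. After y ≤ 10: [(8,10) (8,5) (14,5) (19,10) (19,10)]
5. Canonical ring: [(8,5) (14,5) (19,10) (8,10)]

Clipped polygon: [(8,5) (14,5) (19,10) (8,10)]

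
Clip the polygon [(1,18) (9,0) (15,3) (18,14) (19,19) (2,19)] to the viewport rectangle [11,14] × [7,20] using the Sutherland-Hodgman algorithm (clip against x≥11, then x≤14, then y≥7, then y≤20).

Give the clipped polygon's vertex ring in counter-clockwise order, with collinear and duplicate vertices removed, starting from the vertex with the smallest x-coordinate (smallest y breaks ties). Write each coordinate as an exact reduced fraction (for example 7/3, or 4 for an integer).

1. After x ≥ 11: [(11,1) (15,3) (18,14) (19,19) (11,19)]
2. After x ≤ 14: [(11,1) (14,5/2) (14,19) (11,19)]
3. After y ≥ 7: [(11,7) (14,7) (14,19) (11,19)]
4. After y ≤ 20: [(11,7) (14,7) (14,19) (11,19)]
5. Canonical ring: [(11,7) (14,7) (14,19) (11,19)]

Clipped polygon: [(11,7) (14,7) (14,19) (11,19)]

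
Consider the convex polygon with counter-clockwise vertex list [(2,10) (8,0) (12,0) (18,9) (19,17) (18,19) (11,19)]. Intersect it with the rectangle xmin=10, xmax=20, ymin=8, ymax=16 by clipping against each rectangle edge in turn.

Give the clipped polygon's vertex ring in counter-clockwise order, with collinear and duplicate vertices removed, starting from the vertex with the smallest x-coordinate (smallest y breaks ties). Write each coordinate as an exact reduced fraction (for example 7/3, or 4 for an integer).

1. After x ≥ 10: [(10,18) (10,0) (12,0) (18,9) (19,17) (18,19) (11,19)]
2. After x ≤ 20: [(10,18) (10,0) (12,0) (18,9) (19,17) (18,19) (11,19)]
3. After y ≥ 8: [(10,18) (10,8) (52/3,8) (18,9) (19,17) (18,19) (11,19)]
4. After y ≤ 16: [(10,16) (10,8) (52/3,8) (18,9) (151/8,16)]
5. Canonical ring: [(10,8) (52/3,8) (18,9) (151/8,16) (10,16)]

Clipped polygon: [(10,8) (52/3,8) (18,9) (151/8,16) (10,16)]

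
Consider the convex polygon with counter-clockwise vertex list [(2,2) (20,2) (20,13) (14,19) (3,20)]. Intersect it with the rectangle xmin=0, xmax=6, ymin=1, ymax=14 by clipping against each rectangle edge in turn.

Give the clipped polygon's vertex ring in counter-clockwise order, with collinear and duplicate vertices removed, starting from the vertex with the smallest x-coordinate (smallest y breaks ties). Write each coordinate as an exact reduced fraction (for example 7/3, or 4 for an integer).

1. After x ≥ 0: [(2,2) (20,2) (20,13) (14,19) (3,20)]
2. After x ≤ 6: [(2,2) (6,2) (6,217/11) (3,20)]
3. After y ≥ 1: [(2,2) (6,2) (6,217/11) (3,20)]
4. After y ≤ 14: [(8/3,14) (2,2) (6,2) (6,14)]
5. Canonical ring: [(2,2) (6,2) (6,14) (8/3,14)]

Clipped polygon: [(2,2) (6,2) (6,14) (8/3,14)]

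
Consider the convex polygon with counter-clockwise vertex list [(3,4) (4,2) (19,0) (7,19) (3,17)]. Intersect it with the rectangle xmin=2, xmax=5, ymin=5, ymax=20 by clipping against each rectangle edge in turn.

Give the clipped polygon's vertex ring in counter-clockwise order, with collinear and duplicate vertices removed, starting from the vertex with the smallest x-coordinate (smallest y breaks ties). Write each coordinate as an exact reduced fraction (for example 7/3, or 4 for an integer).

1. After x ≥ 2: [(3,4) (4,2) (19,0) (7,19) (3,17)]
2. After x ≤ 5: [(3,4) (4,2) (5,28/15) (5,18) (3,17)]
3. After y ≥ 5: [(3,5) (5,5) (5,18) (3,17)]
4. After y ≤ 20: [(3,5) (5,5) (5,18) (3,17)]
5. Canonical ring: [(3,5) (5,5) (5,18) (3,17)]

Clipped polygon: [(3,5) (5,5) (5,18) (3,17)]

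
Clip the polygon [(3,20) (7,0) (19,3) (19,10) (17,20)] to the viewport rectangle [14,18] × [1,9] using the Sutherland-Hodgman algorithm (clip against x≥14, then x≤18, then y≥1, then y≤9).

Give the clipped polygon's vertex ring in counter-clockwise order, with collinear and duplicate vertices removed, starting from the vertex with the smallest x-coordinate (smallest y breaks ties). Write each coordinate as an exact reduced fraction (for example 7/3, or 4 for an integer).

Clipped polygon: [(14,7/4) (18,11/4) (18,9) (14,9)]

1. After x ≥ 14: [(14,20) (14,7/4) (19,3) (19,10) (17,20)]
2. After x ≤ 18: [(14,20) (14,7/4) (18,11/4) (18,15) (17,20)]
3. After y ≥ 1: [(14,20) (14,7/4) (18,11/4) (18,15) (17,20)]
4. After y ≤ 9: [(14,9) (14,7/4) (18,11/4) (18,9)]
5. Canonical ring: [(14,7/4) (18,11/4) (18,9) (14,9)]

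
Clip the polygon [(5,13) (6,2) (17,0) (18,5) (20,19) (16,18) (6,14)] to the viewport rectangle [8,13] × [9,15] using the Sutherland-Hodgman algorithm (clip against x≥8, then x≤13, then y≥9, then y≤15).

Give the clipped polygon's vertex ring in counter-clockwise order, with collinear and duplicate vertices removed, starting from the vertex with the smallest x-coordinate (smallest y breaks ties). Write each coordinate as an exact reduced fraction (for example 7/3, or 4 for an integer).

Clipped polygon: [(8,9) (13,9) (13,15) (17/2,15) (8,74/5)]

1. After x ≥ 8: [(8,18/11) (17,0) (18,5) (20,19) (16,18) (8,74/5)]
2. After x ≤ 13: [(8,18/11) (13,8/11) (13,84/5) (8,74/5)]
3. After y ≥ 9: [(8,9) (13,9) (13,84/5) (8,74/5)]
4. After y ≤ 15: [(8,9) (13,9) (13,15) (17/2,15) (8,74/5)]
5. Canonical ring: [(8,9) (13,9) (13,15) (17/2,15) (8,74/5)]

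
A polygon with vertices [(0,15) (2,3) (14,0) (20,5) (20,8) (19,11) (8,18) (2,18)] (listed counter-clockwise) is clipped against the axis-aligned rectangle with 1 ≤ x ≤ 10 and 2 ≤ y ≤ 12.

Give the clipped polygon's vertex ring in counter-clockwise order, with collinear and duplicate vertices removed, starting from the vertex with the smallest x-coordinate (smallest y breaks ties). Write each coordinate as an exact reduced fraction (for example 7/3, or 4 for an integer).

1. After x ≥ 1: [(1,33/2) (1,9) (2,3) (14,0) (20,5) (20,8) (19,11) (8,18) (2,18)]
2. After x ≤ 10: [(1,33/2) (1,9) (2,3) (10,1) (10,184/11) (8,18) (2,18)]
3. After y ≥ 2: [(1,33/2) (1,9) (2,3) (6,2) (10,2) (10,184/11) (8,18) (2,18)]
4. After y ≤ 12: [(1,12) (1,9) (2,3) (6,2) (10,2) (10,12)]
5. Canonical ring: [(1,9) (2,3) (6,2) (10,2) (10,12) (1,12)]

Clipped polygon: [(1,9) (2,3) (6,2) (10,2) (10,12) (1,12)]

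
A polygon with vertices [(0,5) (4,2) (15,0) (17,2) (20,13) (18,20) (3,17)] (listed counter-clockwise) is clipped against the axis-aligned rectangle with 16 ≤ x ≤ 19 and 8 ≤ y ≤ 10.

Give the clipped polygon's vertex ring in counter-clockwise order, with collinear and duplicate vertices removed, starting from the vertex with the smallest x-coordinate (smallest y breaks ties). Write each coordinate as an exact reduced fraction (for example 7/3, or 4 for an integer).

1. After x ≥ 16: [(16,1) (17,2) (20,13) (18,20) (16,98/5)]
2. After x ≤ 19: [(16,1) (17,2) (19,28/3) (19,33/2) (18,20) (16,98/5)]
3. After y ≥ 8: [(16,8) (205/11,8) (19,28/3) (19,33/2) (18,20) (16,98/5)]
4. After y ≤ 10: [(16,10) (16,8) (205/11,8) (19,28/3) (19,10)]
5. Canonical ring: [(16,8) (205/11,8) (19,28/3) (19,10) (16,10)]

Clipped polygon: [(16,8) (205/11,8) (19,28/3) (19,10) (16,10)]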